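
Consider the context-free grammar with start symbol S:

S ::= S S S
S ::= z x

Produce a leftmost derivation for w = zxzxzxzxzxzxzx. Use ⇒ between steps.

S ⇒ SSS ⇒ SSSSS ⇒ zxSSSS ⇒ zxSSSSSS ⇒ zxzxSSSSS ⇒ zxzxzxSSSS ⇒ zxzxzxzxSSS ⇒ zxzxzxzxzxSS ⇒ zxzxzxzxzxzxS ⇒ zxzxzxzxzxzxzx

S ⇒ SSS   [S ::= S S S]
SSS ⇒ SSSSS   [S ::= S S S]
SSSSS ⇒ zxSSSS   [S ::= z x]
zxSSSS ⇒ zxSSSSSS   [S ::= S S S]
zxSSSSSS ⇒ zxzxSSSSS   [S ::= z x]
zxzxSSSSS ⇒ zxzxzxSSSS   [S ::= z x]
zxzxzxSSSS ⇒ zxzxzxzxSSS   [S ::= z x]
zxzxzxzxSSS ⇒ zxzxzxzxzxSS   [S ::= z x]
zxzxzxzxzxSS ⇒ zxzxzxzxzxzxS   [S ::= z x]
zxzxzxzxzxzxS ⇒ zxzxzxzxzxzxzx   [S ::= z x]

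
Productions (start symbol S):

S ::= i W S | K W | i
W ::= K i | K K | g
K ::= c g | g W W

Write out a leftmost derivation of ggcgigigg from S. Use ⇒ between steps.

S ⇒ KW   [S ::= K W]
KW ⇒ gWWW   [K ::= g W W]
gWWW ⇒ gKiWW   [W ::= K i]
gKiWW ⇒ ggWWiWW   [K ::= g W W]
ggWWiWW ⇒ ggKiWiWW   [W ::= K i]
ggKiWiWW ⇒ ggcgiWiWW   [K ::= c g]
ggcgiWiWW ⇒ ggcgigiWW   [W ::= g]
ggcgigiWW ⇒ ggcgigigW   [W ::= g]
ggcgigigW ⇒ ggcgigigg   [W ::= g]

S ⇒ KW ⇒ gWWW ⇒ gKiWW ⇒ ggWWiWW ⇒ ggKiWiWW ⇒ ggcgiWiWW ⇒ ggcgigiWW ⇒ ggcgigigW ⇒ ggcgigigg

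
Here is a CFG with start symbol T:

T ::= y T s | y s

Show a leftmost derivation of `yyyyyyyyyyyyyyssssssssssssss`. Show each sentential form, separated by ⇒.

T ⇒ yTs ⇒ yyTss ⇒ yyyTsss ⇒ yyyyTssss ⇒ yyyyyTsssss ⇒ yyyyyyTssssss ⇒ yyyyyyyTsssssss ⇒ yyyyyyyyTssssssss ⇒ yyyyyyyyyTsssssssss ⇒ yyyyyyyyyyTssssssssss ⇒ yyyyyyyyyyyTsssssssssss ⇒ yyyyyyyyyyyyTssssssssssss ⇒ yyyyyyyyyyyyyTsssssssssssss ⇒ yyyyyyyyyyyyyyssssssssssssss

T ⇒ yTs   [T ::= y T s]
yTs ⇒ yyTss   [T ::= y T s]
yyTss ⇒ yyyTsss   [T ::= y T s]
yyyTsss ⇒ yyyyTssss   [T ::= y T s]
yyyyTssss ⇒ yyyyyTsssss   [T ::= y T s]
yyyyyTsssss ⇒ yyyyyyTssssss   [T ::= y T s]
yyyyyyTssssss ⇒ yyyyyyyTsssssss   [T ::= y T s]
yyyyyyyTsssssss ⇒ yyyyyyyyTssssssss   [T ::= y T s]
yyyyyyyyTssssssss ⇒ yyyyyyyyyTsssssssss   [T ::= y T s]
yyyyyyyyyTsssssssss ⇒ yyyyyyyyyyTssssssssss   [T ::= y T s]
yyyyyyyyyyTssssssssss ⇒ yyyyyyyyyyyTsssssssssss   [T ::= y T s]
yyyyyyyyyyyTsssssssssss ⇒ yyyyyyyyyyyyTssssssssssss   [T ::= y T s]
yyyyyyyyyyyyTssssssssssss ⇒ yyyyyyyyyyyyyTsssssssssssss   [T ::= y T s]
yyyyyyyyyyyyyTsssssssssssss ⇒ yyyyyyyyyyyyyyssssssssssssss   [T ::= y s]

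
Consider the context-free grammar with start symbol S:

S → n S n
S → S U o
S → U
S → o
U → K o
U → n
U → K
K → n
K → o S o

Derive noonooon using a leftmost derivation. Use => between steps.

S => nSn   [S → n S n]
nSn => nUn   [S → U]
nUn => nKon   [U → K o]
nKon => noSoon   [K → o S o]
noSoon => noSUooon   [S → S U o]
noSUooon => nooUooon   [S → o]
nooUooon => noonooon   [U → n]

S=>nSn=>nUn=>nKon=>noSoon=>noSUooon=>nooUooon=>noonooon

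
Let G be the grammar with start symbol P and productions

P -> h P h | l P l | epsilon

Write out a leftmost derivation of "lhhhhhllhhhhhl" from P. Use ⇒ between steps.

P ⇒ lPl   [P -> l P l]
lPl ⇒ lhPhl   [P -> h P h]
lhPhl ⇒ lhhPhhl   [P -> h P h]
lhhPhhl ⇒ lhhhPhhhl   [P -> h P h]
lhhhPhhhl ⇒ lhhhhPhhhhl   [P -> h P h]
lhhhhPhhhhl ⇒ lhhhhhPhhhhhl   [P -> h P h]
lhhhhhPhhhhhl ⇒ lhhhhhlPlhhhhhl   [P -> l P l]
lhhhhhlPlhhhhhl ⇒ lhhhhhllhhhhhl   [P -> epsilon]

P ⇒ lPl ⇒ lhPhl ⇒ lhhPhhl ⇒ lhhhPhhhl ⇒ lhhhhPhhhhl ⇒ lhhhhhPhhhhhl ⇒ lhhhhhlPlhhhhhl ⇒ lhhhhhllhhhhhl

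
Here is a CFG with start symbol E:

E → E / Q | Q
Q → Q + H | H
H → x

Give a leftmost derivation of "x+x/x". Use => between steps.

E => E/Q   [E → E / Q]
E/Q => Q/Q   [E → Q]
Q/Q => Q+H/Q   [Q → Q + H]
Q+H/Q => H+H/Q   [Q → H]
H+H/Q => x+H/Q   [H → x]
x+H/Q => x+x/Q   [H → x]
x+x/Q => x+x/H   [Q → H]
x+x/H => x+x/x   [H → x]

E=>E/Q=>Q/Q=>Q+H/Q=>H+H/Q=>x+H/Q=>x+x/Q=>x+x/H=>x+x/x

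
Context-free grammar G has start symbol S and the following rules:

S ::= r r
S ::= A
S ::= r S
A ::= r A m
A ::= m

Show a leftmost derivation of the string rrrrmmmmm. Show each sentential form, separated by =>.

S => A   [S ::= A]
A => rAm   [A ::= r A m]
rAm => rrAmm   [A ::= r A m]
rrAmm => rrrAmmm   [A ::= r A m]
rrrAmmm => rrrrAmmmm   [A ::= r A m]
rrrrAmmmm => rrrrmmmmm   [A ::= m]

S => A => rAm => rrAmm => rrrAmmm => rrrrAmmmm => rrrrmmmmm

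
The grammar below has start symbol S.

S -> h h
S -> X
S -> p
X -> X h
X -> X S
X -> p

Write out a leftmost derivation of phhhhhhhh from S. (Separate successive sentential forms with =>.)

S=>X=>Xh=>Xhh=>XShh=>XSShh=>XSSShh=>pSSShh=>phhSShh=>phhhhShh=>phhhhhhhh

S => X   [S -> X]
X => Xh   [X -> X h]
Xh => Xhh   [X -> X h]
Xhh => XShh   [X -> X S]
XShh => XSShh   [X -> X S]
XSShh => XSSShh   [X -> X S]
XSSShh => pSSShh   [X -> p]
pSSShh => phhSShh   [S -> h h]
phhSShh => phhhhShh   [S -> h h]
phhhhShh => phhhhhhhh   [S -> h h]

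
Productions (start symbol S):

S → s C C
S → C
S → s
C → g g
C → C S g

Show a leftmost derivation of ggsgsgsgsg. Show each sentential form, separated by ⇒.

S ⇒ C ⇒ CSg ⇒ CSgSg ⇒ CSgSgSg ⇒ CSgSgSgSg ⇒ ggSgSgSgSg ⇒ ggsgSgSgSg ⇒ ggsgsgSgSg ⇒ ggsgsgsgSg ⇒ ggsgsgsgsg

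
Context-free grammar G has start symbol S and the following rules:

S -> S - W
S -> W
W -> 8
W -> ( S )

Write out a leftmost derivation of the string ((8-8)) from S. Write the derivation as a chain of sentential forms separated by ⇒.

S⇒W⇒(S)⇒(W)⇒((S))⇒((S-W))⇒((W-W))⇒((8-W))⇒((8-8))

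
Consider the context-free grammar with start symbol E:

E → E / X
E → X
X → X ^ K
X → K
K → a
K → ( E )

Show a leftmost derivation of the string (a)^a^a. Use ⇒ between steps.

E⇒X⇒X^K⇒X^K^K⇒K^K^K⇒(E)^K^K⇒(X)^K^K⇒(K)^K^K⇒(a)^K^K⇒(a)^a^K⇒(a)^a^a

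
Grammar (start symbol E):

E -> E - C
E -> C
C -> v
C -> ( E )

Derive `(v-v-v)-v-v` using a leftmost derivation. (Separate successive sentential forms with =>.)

E => E-C => E-C-C => C-C-C => (E)-C-C => (E-C)-C-C => (E-C-C)-C-C => (C-C-C)-C-C => (v-C-C)-C-C => (v-v-C)-C-C => (v-v-v)-C-C => (v-v-v)-v-C => (v-v-v)-v-v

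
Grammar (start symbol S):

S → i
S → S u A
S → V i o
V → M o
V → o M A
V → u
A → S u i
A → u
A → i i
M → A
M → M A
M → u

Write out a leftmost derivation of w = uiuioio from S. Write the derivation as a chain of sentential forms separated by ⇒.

S ⇒ Vio   [S → V i o]
Vio ⇒ Moio   [V → M o]
Moio ⇒ MAoio   [M → M A]
MAoio ⇒ uAoio   [M → u]
uAoio ⇒ uSuioio   [A → S u i]
uSuioio ⇒ uiuioio   [S → i]

S ⇒ Vio ⇒ Moio ⇒ MAoio ⇒ uAoio ⇒ uSuioio ⇒ uiuioio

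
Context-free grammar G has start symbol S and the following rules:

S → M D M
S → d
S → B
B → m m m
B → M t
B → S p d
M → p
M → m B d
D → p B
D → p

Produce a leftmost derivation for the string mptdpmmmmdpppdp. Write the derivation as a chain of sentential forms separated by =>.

S => MDM   [S → M D M]
MDM => mBdDM   [M → m B d]
mBdDM => mMtdDM   [B → M t]
mMtdDM => mptdDM   [M → p]
mptdDM => mptdpBM   [D → p B]
mptdpBM => mptdpSpdM   [B → S p d]
mptdpSpdM => mptdpMDMpdM   [S → M D M]
mptdpMDMpdM => mptdpmBdDMpdM   [M → m B d]
mptdpmBdDMpdM => mptdpmmmmdDMpdM   [B → m m m]
mptdpmmmmdDMpdM => mptdpmmmmdpMpdM   [D → p]
mptdpmmmmdpMpdM => mptdpmmmmdpppdM   [M → p]
mptdpmmmmdpppdM => mptdpmmmmdpppdp   [M → p]

S=>MDM=>mBdDM=>mMtdDM=>mptdDM=>mptdpBM=>mptdpSpdM=>mptdpMDMpdM=>mptdpmBdDMpdM=>mptdpmmmmdDMpdM=>mptdpmmmmdpMpdM=>mptdpmmmmdpppdM=>mptdpmmmmdpppdp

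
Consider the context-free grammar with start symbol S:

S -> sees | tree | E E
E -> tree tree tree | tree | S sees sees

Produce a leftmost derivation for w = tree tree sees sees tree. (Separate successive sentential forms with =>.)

S => E E => S sees sees E => E E sees sees E => tree E sees sees E => tree tree sees sees E => tree tree sees sees tree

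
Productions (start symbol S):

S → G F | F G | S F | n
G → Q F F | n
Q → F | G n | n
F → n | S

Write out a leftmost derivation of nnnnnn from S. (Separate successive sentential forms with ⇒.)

S ⇒ SF ⇒ GFF ⇒ QFFFF ⇒ FFFFF ⇒ nFFFF ⇒ nnFFF ⇒ nnSFF ⇒ nnFGFF ⇒ nnnGFF ⇒ nnnnFF ⇒ nnnnnF ⇒ nnnnnn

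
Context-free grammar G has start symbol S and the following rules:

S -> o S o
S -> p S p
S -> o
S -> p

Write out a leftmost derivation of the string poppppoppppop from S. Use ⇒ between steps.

S ⇒ pSp ⇒ poSop ⇒ popSpop ⇒ poppSppop ⇒ popppSpppop ⇒ poppppSppppop ⇒ poppppoppppop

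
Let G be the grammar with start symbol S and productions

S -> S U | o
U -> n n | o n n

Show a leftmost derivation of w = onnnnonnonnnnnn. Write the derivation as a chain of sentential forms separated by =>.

S => SU => SUU => SUUU => SUUUU => SUUUUU => SUUUUUU => oUUUUUU => onnUUUUU => onnnnUUUU => onnnnonnUUU => onnnnonnonnUU => onnnnonnonnnnU => onnnnonnonnnnnn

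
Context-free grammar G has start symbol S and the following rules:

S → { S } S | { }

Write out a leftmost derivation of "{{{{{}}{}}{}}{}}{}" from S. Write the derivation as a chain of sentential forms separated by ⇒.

S ⇒ {S}S   [S → { S } S]
{S}S ⇒ {{S}S}S   [S → { S } S]
{{S}S}S ⇒ {{{S}S}S}S   [S → { S } S]
{{{S}S}S}S ⇒ {{{{S}S}S}S}S   [S → { S } S]
{{{{S}S}S}S}S ⇒ {{{{{}}S}S}S}S   [S → { }]
{{{{{}}S}S}S}S ⇒ {{{{{}}{}}S}S}S   [S → { }]
{{{{{}}{}}S}S}S ⇒ {{{{{}}{}}{}}S}S   [S → { }]
{{{{{}}{}}{}}S}S ⇒ {{{{{}}{}}{}}{}}S   [S → { }]
{{{{{}}{}}{}}{}}S ⇒ {{{{{}}{}}{}}{}}{}   [S → { }]

S⇒{S}S⇒{{S}S}S⇒{{{S}S}S}S⇒{{{{S}S}S}S}S⇒{{{{{}}S}S}S}S⇒{{{{{}}{}}S}S}S⇒{{{{{}}{}}{}}S}S⇒{{{{{}}{}}{}}{}}S⇒{{{{{}}{}}{}}{}}{}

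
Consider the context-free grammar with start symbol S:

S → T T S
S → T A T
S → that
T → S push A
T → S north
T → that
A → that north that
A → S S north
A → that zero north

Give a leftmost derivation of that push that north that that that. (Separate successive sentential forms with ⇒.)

S ⇒ T T S ⇒ S push A T S ⇒ that push A T S ⇒ that push that north that T S ⇒ that push that north that that S ⇒ that push that north that that that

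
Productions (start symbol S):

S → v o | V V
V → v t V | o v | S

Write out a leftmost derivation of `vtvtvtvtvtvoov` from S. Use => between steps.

S=>VV=>vtVV=>vtvtVV=>vtvtvtVV=>vtvtvtvtVV=>vtvtvtvtvtVV=>vtvtvtvtvtSV=>vtvtvtvtvtvoV=>vtvtvtvtvtvoov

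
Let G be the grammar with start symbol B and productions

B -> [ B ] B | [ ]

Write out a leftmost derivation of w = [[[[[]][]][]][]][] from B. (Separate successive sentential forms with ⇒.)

B ⇒ [B]B   [B -> [ B ] B]
[B]B ⇒ [[B]B]B   [B -> [ B ] B]
[[B]B]B ⇒ [[[B]B]B]B   [B -> [ B ] B]
[[[B]B]B]B ⇒ [[[[B]B]B]B]B   [B -> [ B ] B]
[[[[B]B]B]B]B ⇒ [[[[[]]B]B]B]B   [B -> [ ]]
[[[[[]]B]B]B]B ⇒ [[[[[]][]]B]B]B   [B -> [ ]]
[[[[[]][]]B]B]B ⇒ [[[[[]][]][]]B]B   [B -> [ ]]
[[[[[]][]][]]B]B ⇒ [[[[[]][]][]][]]B   [B -> [ ]]
[[[[[]][]][]][]]B ⇒ [[[[[]][]][]][]][]   [B -> [ ]]

B⇒[B]B⇒[[B]B]B⇒[[[B]B]B]B⇒[[[[B]B]B]B]B⇒[[[[[]]B]B]B]B⇒[[[[[]][]]B]B]B⇒[[[[[]][]][]]B]B⇒[[[[[]][]][]][]]B⇒[[[[[]][]][]][]][]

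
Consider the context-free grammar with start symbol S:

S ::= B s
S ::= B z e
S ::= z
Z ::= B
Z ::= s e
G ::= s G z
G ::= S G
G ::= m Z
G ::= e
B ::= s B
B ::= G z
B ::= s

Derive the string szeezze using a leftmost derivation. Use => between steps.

S => Bze => Gzze => SGzze => BzeGzze => szeGzze => szeezze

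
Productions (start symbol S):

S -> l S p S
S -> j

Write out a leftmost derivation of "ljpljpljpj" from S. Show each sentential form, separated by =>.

S => lSpS => ljpS => ljplSpS => ljpljpS => ljpljplSpS => ljpljpljpS => ljpljpljpj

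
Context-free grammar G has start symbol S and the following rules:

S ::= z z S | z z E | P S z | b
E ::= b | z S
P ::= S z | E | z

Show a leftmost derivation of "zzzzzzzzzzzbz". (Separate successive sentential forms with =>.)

S => zzE => zzzS => zzzzzE => zzzzzzS => zzzzzzPSz => zzzzzzzSz => zzzzzzzzzSz => zzzzzzzzzzzEz => zzzzzzzzzzzbz

S => zzE   [S ::= z z E]
zzE => zzzS   [E ::= z S]
zzzS => zzzzzE   [S ::= z z E]
zzzzzE => zzzzzzS   [E ::= z S]
zzzzzzS => zzzzzzPSz   [S ::= P S z]
zzzzzzPSz => zzzzzzzSz   [P ::= z]
zzzzzzzSz => zzzzzzzzzSz   [S ::= z z S]
zzzzzzzzzSz => zzzzzzzzzzzEz   [S ::= z z E]
zzzzzzzzzzzEz => zzzzzzzzzzzbz   [E ::= b]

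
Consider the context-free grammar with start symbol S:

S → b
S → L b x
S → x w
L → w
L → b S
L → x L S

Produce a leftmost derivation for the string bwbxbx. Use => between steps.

S => Lbx => bSbx => bLbxbx => bwbxbx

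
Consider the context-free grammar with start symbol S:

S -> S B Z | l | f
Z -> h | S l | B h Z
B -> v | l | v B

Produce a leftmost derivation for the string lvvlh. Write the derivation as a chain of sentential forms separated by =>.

S => SBZ   [S -> S B Z]
SBZ => lBZ   [S -> l]
lBZ => lvBZ   [B -> v B]
lvBZ => lvvBZ   [B -> v B]
lvvBZ => lvvlZ   [B -> l]
lvvlZ => lvvlh   [Z -> h]

S => SBZ => lBZ => lvBZ => lvvBZ => lvvlZ => lvvlh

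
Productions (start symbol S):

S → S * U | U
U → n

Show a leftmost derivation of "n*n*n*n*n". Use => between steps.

S => S*U => S*U*U => S*U*U*U => S*U*U*U*U => U*U*U*U*U => n*U*U*U*U => n*n*U*U*U => n*n*n*U*U => n*n*n*n*U => n*n*n*n*n

S => S*U   [S → S * U]
S*U => S*U*U   [S → S * U]
S*U*U => S*U*U*U   [S → S * U]
S*U*U*U => S*U*U*U*U   [S → S * U]
S*U*U*U*U => U*U*U*U*U   [S → U]
U*U*U*U*U => n*U*U*U*U   [U → n]
n*U*U*U*U => n*n*U*U*U   [U → n]
n*n*U*U*U => n*n*n*U*U   [U → n]
n*n*n*U*U => n*n*n*n*U   [U → n]
n*n*n*n*U => n*n*n*n*n   [U → n]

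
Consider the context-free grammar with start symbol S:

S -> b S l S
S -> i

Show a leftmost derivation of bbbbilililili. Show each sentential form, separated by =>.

S => bSlS => bbSlSlS => bbbSlSlSlS => bbbbSlSlSlSlS => bbbbilSlSlSlS => bbbbililSlSlS => bbbbilililSlS => bbbbililililS => bbbbilililili

S => bSlS   [S -> b S l S]
bSlS => bbSlSlS   [S -> b S l S]
bbSlSlS => bbbSlSlSlS   [S -> b S l S]
bbbSlSlSlS => bbbbSlSlSlSlS   [S -> b S l S]
bbbbSlSlSlSlS => bbbbilSlSlSlS   [S -> i]
bbbbilSlSlSlS => bbbbililSlSlS   [S -> i]
bbbbililSlSlS => bbbbilililSlS   [S -> i]
bbbbilililSlS => bbbbililililS   [S -> i]
bbbbililililS => bbbbilililili   [S -> i]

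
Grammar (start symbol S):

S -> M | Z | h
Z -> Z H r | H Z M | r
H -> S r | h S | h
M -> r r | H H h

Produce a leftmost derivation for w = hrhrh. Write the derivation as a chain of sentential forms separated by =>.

S=>M=>HHh=>SrHh=>hrHh=>hrSrh=>hrhrh

S => M   [S -> M]
M => HHh   [M -> H H h]
HHh => SrHh   [H -> S r]
SrHh => hrHh   [S -> h]
hrHh => hrSrh   [H -> S r]
hrSrh => hrhrh   [S -> h]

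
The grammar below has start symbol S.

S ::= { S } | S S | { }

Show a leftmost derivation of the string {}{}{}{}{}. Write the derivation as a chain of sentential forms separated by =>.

S=>SS=>SSS=>SSSS=>SSSSS=>{}SSSS=>{}{}SSS=>{}{}{}SS=>{}{}{}{}S=>{}{}{}{}{}

S => SS   [S ::= S S]
SS => SSS   [S ::= S S]
SSS => SSSS   [S ::= S S]
SSSS => SSSSS   [S ::= S S]
SSSSS => {}SSSS   [S ::= { }]
{}SSSS => {}{}SSS   [S ::= { }]
{}{}SSS => {}{}{}SS   [S ::= { }]
{}{}{}SS => {}{}{}{}S   [S ::= { }]
{}{}{}{}S => {}{}{}{}{}   [S ::= { }]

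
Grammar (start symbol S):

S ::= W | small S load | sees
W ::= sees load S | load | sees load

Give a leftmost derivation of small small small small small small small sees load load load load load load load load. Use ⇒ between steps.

S ⇒ small S load   [S ::= small S load]
small S load ⇒ small small S load load   [S ::= small S load]
small small S load load ⇒ small small small S load load load   [S ::= small S load]
small small small S load load load ⇒ small small small small S load load load load   [S ::= small S load]
small small small small S load load load load ⇒ small small small small small S load load load load load   [S ::= small S load]
small small small small small S load load load load load ⇒ small small small small small small S load load load load load load   [S ::= small S load]
small small small small small small S load load load load load load ⇒ small small small small small small small S load load load load load load load   [S ::= small S load]
small small small small small small small S load load load load load load load ⇒ small small small small small small small W load load load load load load load   [S ::= W]
small small small small small small small W load load load load load load load ⇒ small small small small small small small sees load load load load load load load load   [W ::= sees load]

S ⇒ small S load ⇒ small small S load load ⇒ small small small S load load load ⇒ small small small small S load load load load ⇒ small small small small small S load load load load load ⇒ small small small small small small S load load load load load load ⇒ small small small small small small small S load load load load load load load ⇒ small small small small small small small W load load load load load load load ⇒ small small small small small small small sees load load load load load load load load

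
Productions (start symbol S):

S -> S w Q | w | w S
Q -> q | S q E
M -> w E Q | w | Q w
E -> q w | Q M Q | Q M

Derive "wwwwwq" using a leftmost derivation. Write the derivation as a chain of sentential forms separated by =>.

S=>SwQ=>wSwQ=>wwSwQ=>wwwSwQ=>wwwwwQ=>wwwwwq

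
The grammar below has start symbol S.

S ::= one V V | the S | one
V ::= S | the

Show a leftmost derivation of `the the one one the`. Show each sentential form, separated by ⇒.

S ⇒ the S   [S ::= the S]
the S ⇒ the the S   [S ::= the S]
the the S ⇒ the the one V V   [S ::= one V V]
the the one V V ⇒ the the one S V   [V ::= S]
the the one S V ⇒ the the one one V   [S ::= one]
the the one one V ⇒ the the one one the   [V ::= the]

S ⇒ the S ⇒ the the S ⇒ the the one V V ⇒ the the one S V ⇒ the the one one V ⇒ the the one one the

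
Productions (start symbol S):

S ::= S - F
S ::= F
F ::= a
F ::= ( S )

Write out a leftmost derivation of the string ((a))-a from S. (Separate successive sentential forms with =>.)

S => S-F => F-F => (S)-F => (F)-F => ((S))-F => ((F))-F => ((a))-F => ((a))-a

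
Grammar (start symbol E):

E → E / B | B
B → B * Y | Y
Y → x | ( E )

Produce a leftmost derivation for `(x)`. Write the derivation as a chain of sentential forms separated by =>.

E => B   [E → B]
B => Y   [B → Y]
Y => (E)   [Y → ( E )]
(E) => (B)   [E → B]
(B) => (Y)   [B → Y]
(Y) => (x)   [Y → x]

E => B => Y => (E) => (B) => (Y) => (x)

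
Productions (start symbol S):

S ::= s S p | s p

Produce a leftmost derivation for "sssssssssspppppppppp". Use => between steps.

S => sSp   [S ::= s S p]
sSp => ssSpp   [S ::= s S p]
ssSpp => sssSppp   [S ::= s S p]
sssSppp => ssssSpppp   [S ::= s S p]
ssssSpppp => sssssSppppp   [S ::= s S p]
sssssSppppp => ssssssSpppppp   [S ::= s S p]
ssssssSpppppp => sssssssSppppppp   [S ::= s S p]
sssssssSppppppp => ssssssssSpppppppp   [S ::= s S p]
ssssssssSpppppppp => sssssssssSppppppppp   [S ::= s S p]
sssssssssSppppppppp => sssssssssspppppppppp   [S ::= s p]

S => sSp => ssSpp => sssSppp => ssssSpppp => sssssSppppp => ssssssSpppppp => sssssssSppppppp => ssssssssSpppppppp => sssssssssSppppppppp => sssssssssspppppppppp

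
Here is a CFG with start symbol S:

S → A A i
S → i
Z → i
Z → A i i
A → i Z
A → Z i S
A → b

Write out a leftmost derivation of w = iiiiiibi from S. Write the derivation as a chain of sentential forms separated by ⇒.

S⇒AAi⇒ZiSAi⇒AiiiSAi⇒iZiiiSAi⇒iiiiiSAi⇒iiiiiiAi⇒iiiiiibi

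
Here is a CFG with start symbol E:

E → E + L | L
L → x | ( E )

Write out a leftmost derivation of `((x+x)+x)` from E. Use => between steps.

E=>L=>(E)=>(E+L)=>(L+L)=>((E)+L)=>((E+L)+L)=>((L+L)+L)=>((x+L)+L)=>((x+x)+L)=>((x+x)+x)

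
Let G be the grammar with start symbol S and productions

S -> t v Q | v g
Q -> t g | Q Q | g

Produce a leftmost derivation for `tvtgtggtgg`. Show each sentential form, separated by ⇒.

S ⇒ tvQ ⇒ tvQQ ⇒ tvtgQ ⇒ tvtgQQ ⇒ tvtgQQQ ⇒ tvtgQQQQ ⇒ tvtgtgQQQ ⇒ tvtgtggQQ ⇒ tvtgtggtgQ ⇒ tvtgtggtgg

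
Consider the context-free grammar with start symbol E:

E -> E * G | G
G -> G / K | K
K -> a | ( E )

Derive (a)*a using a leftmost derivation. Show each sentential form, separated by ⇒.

E ⇒ E*G ⇒ G*G ⇒ K*G ⇒ (E)*G ⇒ (G)*G ⇒ (K)*G ⇒ (a)*G ⇒ (a)*K ⇒ (a)*a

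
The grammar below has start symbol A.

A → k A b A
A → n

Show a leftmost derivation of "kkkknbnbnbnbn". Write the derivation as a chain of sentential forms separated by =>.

A => kAbA   [A → k A b A]
kAbA => kkAbAbA   [A → k A b A]
kkAbAbA => kkkAbAbAbA   [A → k A b A]
kkkAbAbAbA => kkkkAbAbAbAbA   [A → k A b A]
kkkkAbAbAbAbA => kkkknbAbAbAbA   [A → n]
kkkknbAbAbAbA => kkkknbnbAbAbA   [A → n]
kkkknbnbAbAbA => kkkknbnbnbAbA   [A → n]
kkkknbnbnbAbA => kkkknbnbnbnbA   [A → n]
kkkknbnbnbnbA => kkkknbnbnbnbn   [A → n]

A => kAbA => kkAbAbA => kkkAbAbAbA => kkkkAbAbAbAbA => kkkknbAbAbAbA => kkkknbnbAbAbA => kkkknbnbnbAbA => kkkknbnbnbnbA => kkkknbnbnbnbn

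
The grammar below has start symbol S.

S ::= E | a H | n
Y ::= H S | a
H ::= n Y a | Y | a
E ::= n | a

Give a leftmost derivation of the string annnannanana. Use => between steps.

S => aH => anYa => anHSa => annYaSa => annHSaSa => annnYaSaSa => annnHSaSaSa => annnYSaSaSa => annnHSSaSaSa => annnaSSaSaSa => annnanSaSaSa => annnannaSaSa => annnannanaSa => annnannanana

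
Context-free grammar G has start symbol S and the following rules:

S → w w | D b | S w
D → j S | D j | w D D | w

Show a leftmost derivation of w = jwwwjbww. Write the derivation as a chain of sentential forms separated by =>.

S => Sw => Sww => Dbww => Djbww => jSjbww => jSwjbww => jwwwjbww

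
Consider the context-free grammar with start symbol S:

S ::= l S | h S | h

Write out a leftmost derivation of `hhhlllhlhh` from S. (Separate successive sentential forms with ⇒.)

S ⇒ hS   [S ::= h S]
hS ⇒ hhS   [S ::= h S]
hhS ⇒ hhhS   [S ::= h S]
hhhS ⇒ hhhlS   [S ::= l S]
hhhlS ⇒ hhhllS   [S ::= l S]
hhhllS ⇒ hhhlllS   [S ::= l S]
hhhlllS ⇒ hhhlllhS   [S ::= h S]
hhhlllhS ⇒ hhhlllhlS   [S ::= l S]
hhhlllhlS ⇒ hhhlllhlhS   [S ::= h S]
hhhlllhlhS ⇒ hhhlllhlhh   [S ::= h]

S⇒hS⇒hhS⇒hhhS⇒hhhlS⇒hhhllS⇒hhhlllS⇒hhhlllhS⇒hhhlllhlS⇒hhhlllhlhS⇒hhhlllhlhh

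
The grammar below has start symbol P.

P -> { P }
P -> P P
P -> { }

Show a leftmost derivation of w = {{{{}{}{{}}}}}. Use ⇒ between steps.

P ⇒ {P} ⇒ {{P}} ⇒ {{{P}}} ⇒ {{{PP}}} ⇒ {{{PPP}}} ⇒ {{{{}PP}}} ⇒ {{{{}{}P}}} ⇒ {{{{}{}{P}}}} ⇒ {{{{}{}{{}}}}}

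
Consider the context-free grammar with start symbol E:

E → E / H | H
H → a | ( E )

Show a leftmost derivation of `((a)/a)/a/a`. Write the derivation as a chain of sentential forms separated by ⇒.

E⇒E/H⇒E/H/H⇒H/H/H⇒(E)/H/H⇒(E/H)/H/H⇒(H/H)/H/H⇒((E)/H)/H/H⇒((H)/H)/H/H⇒((a)/H)/H/H⇒((a)/a)/H/H⇒((a)/a)/a/H⇒((a)/a)/a/a

E ⇒ E/H   [E → E / H]
E/H ⇒ E/H/H   [E → E / H]
E/H/H ⇒ H/H/H   [E → H]
H/H/H ⇒ (E)/H/H   [H → ( E )]
(E)/H/H ⇒ (E/H)/H/H   [E → E / H]
(E/H)/H/H ⇒ (H/H)/H/H   [E → H]
(H/H)/H/H ⇒ ((E)/H)/H/H   [H → ( E )]
((E)/H)/H/H ⇒ ((H)/H)/H/H   [E → H]
((H)/H)/H/H ⇒ ((a)/H)/H/H   [H → a]
((a)/H)/H/H ⇒ ((a)/a)/H/H   [H → a]
((a)/a)/H/H ⇒ ((a)/a)/a/H   [H → a]
((a)/a)/a/H ⇒ ((a)/a)/a/a   [H → a]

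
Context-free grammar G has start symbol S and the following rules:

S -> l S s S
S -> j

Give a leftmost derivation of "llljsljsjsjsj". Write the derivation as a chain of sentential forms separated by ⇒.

S ⇒ lSsS   [S -> l S s S]
lSsS ⇒ llSsSsS   [S -> l S s S]
llSsSsS ⇒ lllSsSsSsS   [S -> l S s S]
lllSsSsSsS ⇒ llljsSsSsS   [S -> j]
llljsSsSsS ⇒ llljslSsSsSsS   [S -> l S s S]
llljslSsSsSsS ⇒ llljsljsSsSsS   [S -> j]
llljsljsSsSsS ⇒ llljsljsjsSsS   [S -> j]
llljsljsjsSsS ⇒ llljsljsjsjsS   [S -> j]
llljsljsjsjsS ⇒ llljsljsjsjsj   [S -> j]

S⇒lSsS⇒llSsSsS⇒lllSsSsSsS⇒llljsSsSsS⇒llljslSsSsSsS⇒llljsljsSsSsS⇒llljsljsjsSsS⇒llljsljsjsjsS⇒llljsljsjsjsj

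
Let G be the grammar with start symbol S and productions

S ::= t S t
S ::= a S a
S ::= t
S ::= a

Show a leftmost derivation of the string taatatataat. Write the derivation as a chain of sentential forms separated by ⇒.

S ⇒ tSt   [S ::= t S t]
tSt ⇒ taSat   [S ::= a S a]
taSat ⇒ taaSaat   [S ::= a S a]
taaSaat ⇒ taatStaat   [S ::= t S t]
taatStaat ⇒ taataSataat   [S ::= a S a]
taataSataat ⇒ taatatataat   [S ::= t]

S⇒tSt⇒taSat⇒taaSaat⇒taatStaat⇒taataSataat⇒taatatataat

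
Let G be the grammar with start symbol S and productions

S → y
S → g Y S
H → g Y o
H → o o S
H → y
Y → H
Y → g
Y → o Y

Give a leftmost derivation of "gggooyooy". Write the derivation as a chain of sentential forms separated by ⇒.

S ⇒ gYS ⇒ gHS ⇒ ggYoS ⇒ ggHoS ⇒ gggYooS ⇒ gggHooS ⇒ gggooSooS ⇒ gggooyooS ⇒ gggooyooy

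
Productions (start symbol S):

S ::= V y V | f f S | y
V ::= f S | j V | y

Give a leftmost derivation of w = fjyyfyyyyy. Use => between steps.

S => VyV   [S ::= V y V]
VyV => fSyV   [V ::= f S]
fSyV => fVyVyV   [S ::= V y V]
fVyVyV => fjVyVyV   [V ::= j V]
fjVyVyV => fjyyVyV   [V ::= y]
fjyyVyV => fjyyfSyV   [V ::= f S]
fjyyfSyV => fjyyfVyVyV   [S ::= V y V]
fjyyfVyVyV => fjyyfyyVyV   [V ::= y]
fjyyfyyVyV => fjyyfyyyyV   [V ::= y]
fjyyfyyyyV => fjyyfyyyyy   [V ::= y]

S => VyV => fSyV => fVyVyV => fjVyVyV => fjyyVyV => fjyyfSyV => fjyyfVyVyV => fjyyfyyVyV => fjyyfyyyyV => fjyyfyyyyy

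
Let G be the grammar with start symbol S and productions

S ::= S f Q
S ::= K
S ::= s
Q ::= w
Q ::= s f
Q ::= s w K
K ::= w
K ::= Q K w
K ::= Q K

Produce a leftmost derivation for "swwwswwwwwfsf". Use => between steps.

S => SfQ => KfQ => QKwfQ => swKKwfQ => swwKwfQ => swwQKwfQ => swwwKwfQ => swwwQKwwfQ => swwwswKKwwfQ => swwwswwKwwfQ => swwwswwwwwfQ => swwwswwwwwfsf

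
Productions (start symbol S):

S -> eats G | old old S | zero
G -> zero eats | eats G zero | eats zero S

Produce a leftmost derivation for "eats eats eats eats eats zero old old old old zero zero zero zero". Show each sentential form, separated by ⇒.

S ⇒ eats G   [S -> eats G]
eats G ⇒ eats eats G zero   [G -> eats G zero]
eats eats G zero ⇒ eats eats eats G zero zero   [G -> eats G zero]
eats eats eats G zero zero ⇒ eats eats eats eats G zero zero zero   [G -> eats G zero]
eats eats eats eats G zero zero zero ⇒ eats eats eats eats eats zero S zero zero zero   [G -> eats zero S]
eats eats eats eats eats zero S zero zero zero ⇒ eats eats eats eats eats zero old old S zero zero zero   [S -> old old S]
eats eats eats eats eats zero old old S zero zero zero ⇒ eats eats eats eats eats zero old old old old S zero zero zero   [S -> old old S]
eats eats eats eats eats zero old old old old S zero zero zero ⇒ eats eats eats eats eats zero old old old old zero zero zero zero   [S -> zero]

S ⇒ eats G ⇒ eats eats G zero ⇒ eats eats eats G zero zero ⇒ eats eats eats eats G zero zero zero ⇒ eats eats eats eats eats zero S zero zero zero ⇒ eats eats eats eats eats zero old old S zero zero zero ⇒ eats eats eats eats eats zero old old old old S zero zero zero ⇒ eats eats eats eats eats zero old old old old zero zero zero zero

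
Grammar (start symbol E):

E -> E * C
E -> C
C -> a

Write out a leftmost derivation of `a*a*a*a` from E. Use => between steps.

E=>E*C=>E*C*C=>E*C*C*C=>C*C*C*C=>a*C*C*C=>a*a*C*C=>a*a*a*C=>a*a*a*a

E => E*C   [E -> E * C]
E*C => E*C*C   [E -> E * C]
E*C*C => E*C*C*C   [E -> E * C]
E*C*C*C => C*C*C*C   [E -> C]
C*C*C*C => a*C*C*C   [C -> a]
a*C*C*C => a*a*C*C   [C -> a]
a*a*C*C => a*a*a*C   [C -> a]
a*a*a*C => a*a*a*a   [C -> a]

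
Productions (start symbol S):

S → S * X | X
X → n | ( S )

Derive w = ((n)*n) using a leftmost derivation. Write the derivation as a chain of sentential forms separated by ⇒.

S ⇒ X ⇒ (S) ⇒ (S*X) ⇒ (X*X) ⇒ ((S)*X) ⇒ ((X)*X) ⇒ ((n)*X) ⇒ ((n)*n)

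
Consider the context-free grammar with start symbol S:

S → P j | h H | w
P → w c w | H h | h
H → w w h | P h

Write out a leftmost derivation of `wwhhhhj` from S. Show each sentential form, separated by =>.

S => Pj   [S → P j]
Pj => Hhj   [P → H h]
Hhj => Phhj   [H → P h]
Phhj => Hhhhj   [P → H h]
Hhhhj => wwhhhhj   [H → w w h]

S=>Pj=>Hhj=>Phhj=>Hhhhj=>wwhhhhj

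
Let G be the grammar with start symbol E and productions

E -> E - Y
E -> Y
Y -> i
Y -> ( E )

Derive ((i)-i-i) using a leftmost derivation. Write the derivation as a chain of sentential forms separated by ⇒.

E ⇒ Y ⇒ (E) ⇒ (E-Y) ⇒ (E-Y-Y) ⇒ (Y-Y-Y) ⇒ ((E)-Y-Y) ⇒ ((Y)-Y-Y) ⇒ ((i)-Y-Y) ⇒ ((i)-i-Y) ⇒ ((i)-i-i)

E ⇒ Y   [E -> Y]
Y ⇒ (E)   [Y -> ( E )]
(E) ⇒ (E-Y)   [E -> E - Y]
(E-Y) ⇒ (E-Y-Y)   [E -> E - Y]
(E-Y-Y) ⇒ (Y-Y-Y)   [E -> Y]
(Y-Y-Y) ⇒ ((E)-Y-Y)   [Y -> ( E )]
((E)-Y-Y) ⇒ ((Y)-Y-Y)   [E -> Y]
((Y)-Y-Y) ⇒ ((i)-Y-Y)   [Y -> i]
((i)-Y-Y) ⇒ ((i)-i-Y)   [Y -> i]
((i)-i-Y) ⇒ ((i)-i-i)   [Y -> i]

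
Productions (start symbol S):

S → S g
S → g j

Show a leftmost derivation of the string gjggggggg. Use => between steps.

S => Sg   [S → S g]
Sg => Sgg   [S → S g]
Sgg => Sggg   [S → S g]
Sggg => Sgggg   [S → S g]
Sgggg => Sggggg   [S → S g]
Sggggg => Sgggggg   [S → S g]
Sgggggg => Sggggggg   [S → S g]
Sggggggg => gjggggggg   [S → g j]

S=>Sg=>Sgg=>Sggg=>Sgggg=>Sggggg=>Sgggggg=>Sggggggg=>gjggggggg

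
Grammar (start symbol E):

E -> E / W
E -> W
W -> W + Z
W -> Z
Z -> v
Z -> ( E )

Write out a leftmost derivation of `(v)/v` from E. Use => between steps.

E=>E/W=>W/W=>Z/W=>(E)/W=>(W)/W=>(Z)/W=>(v)/W=>(v)/Z=>(v)/v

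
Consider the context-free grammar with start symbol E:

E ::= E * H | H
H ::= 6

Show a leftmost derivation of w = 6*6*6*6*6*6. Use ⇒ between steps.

E ⇒ E*H   [E ::= E * H]
E*H ⇒ E*H*H   [E ::= E * H]
E*H*H ⇒ E*H*H*H   [E ::= E * H]
E*H*H*H ⇒ E*H*H*H*H   [E ::= E * H]
E*H*H*H*H ⇒ E*H*H*H*H*H   [E ::= E * H]
E*H*H*H*H*H ⇒ H*H*H*H*H*H   [E ::= H]
H*H*H*H*H*H ⇒ 6*H*H*H*H*H   [H ::= 6]
6*H*H*H*H*H ⇒ 6*6*H*H*H*H   [H ::= 6]
6*6*H*H*H*H ⇒ 6*6*6*H*H*H   [H ::= 6]
6*6*6*H*H*H ⇒ 6*6*6*6*H*H   [H ::= 6]
6*6*6*6*H*H ⇒ 6*6*6*6*6*H   [H ::= 6]
6*6*6*6*6*H ⇒ 6*6*6*6*6*6   [H ::= 6]

E ⇒ E*H ⇒ E*H*H ⇒ E*H*H*H ⇒ E*H*H*H*H ⇒ E*H*H*H*H*H ⇒ H*H*H*H*H*H ⇒ 6*H*H*H*H*H ⇒ 6*6*H*H*H*H ⇒ 6*6*6*H*H*H ⇒ 6*6*6*6*H*H ⇒ 6*6*6*6*6*H ⇒ 6*6*6*6*6*6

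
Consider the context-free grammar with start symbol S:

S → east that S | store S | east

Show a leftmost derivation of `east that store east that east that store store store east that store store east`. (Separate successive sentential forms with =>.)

S => east that S => east that store S => east that store east that S => east that store east that east that S => east that store east that east that store S => east that store east that east that store store S => east that store east that east that store store store S => east that store east that east that store store store east that S => east that store east that east that store store store east that store S => east that store east that east that store store store east that store store S => east that store east that east that store store store east that store store east

S => east that S   [S → east that S]
east that S => east that store S   [S → store S]
east that store S => east that store east that S   [S → east that S]
east that store east that S => east that store east that east that S   [S → east that S]
east that store east that east that S => east that store east that east that store S   [S → store S]
east that store east that east that store S => east that store east that east that store store S   [S → store S]
east that store east that east that store store S => east that store east that east that store store store S   [S → store S]
east that store east that east that store store store S => east that store east that east that store store store east that S   [S → east that S]
east that store east that east that store store store east that S => east that store east that east that store store store east that store S   [S → store S]
east that store east that east that store store store east that store S => east that store east that east that store store store east that store store S   [S → store S]
east that store east that east that store store store east that store store S => east that store east that east that store store store east that store store east   [S → east]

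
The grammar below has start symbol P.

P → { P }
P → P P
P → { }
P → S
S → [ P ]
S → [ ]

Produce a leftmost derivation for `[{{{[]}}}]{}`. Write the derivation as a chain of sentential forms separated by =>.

P => PP => SP => [P]P => [{P}]P => [{{P}}]P => [{{{P}}}]P => [{{{S}}}]P => [{{{[]}}}]P => [{{{[]}}}]{}

P => PP   [P → P P]
PP => SP   [P → S]
SP => [P]P   [S → [ P ]]
[P]P => [{P}]P   [P → { P }]
[{P}]P => [{{P}}]P   [P → { P }]
[{{P}}]P => [{{{P}}}]P   [P → { P }]
[{{{P}}}]P => [{{{S}}}]P   [P → S]
[{{{S}}}]P => [{{{[]}}}]P   [S → [ ]]
[{{{[]}}}]P => [{{{[]}}}]{}   [P → { }]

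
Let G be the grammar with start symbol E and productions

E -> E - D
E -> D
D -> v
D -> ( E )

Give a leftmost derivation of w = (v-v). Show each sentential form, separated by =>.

E => D   [E -> D]
D => (E)   [D -> ( E )]
(E) => (E-D)   [E -> E - D]
(E-D) => (D-D)   [E -> D]
(D-D) => (v-D)   [D -> v]
(v-D) => (v-v)   [D -> v]

E=>D=>(E)=>(E-D)=>(D-D)=>(v-D)=>(v-v)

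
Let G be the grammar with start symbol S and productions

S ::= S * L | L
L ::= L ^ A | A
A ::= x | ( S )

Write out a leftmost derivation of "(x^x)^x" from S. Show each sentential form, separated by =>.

S=>L=>L^A=>A^A=>(S)^A=>(L)^A=>(L^A)^A=>(A^A)^A=>(x^A)^A=>(x^x)^A=>(x^x)^x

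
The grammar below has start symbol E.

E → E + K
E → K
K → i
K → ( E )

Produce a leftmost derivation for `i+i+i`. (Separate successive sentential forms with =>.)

E=>E+K=>E+K+K=>K+K+K=>i+K+K=>i+i+K=>i+i+i

E => E+K   [E → E + K]
E+K => E+K+K   [E → E + K]
E+K+K => K+K+K   [E → K]
K+K+K => i+K+K   [K → i]
i+K+K => i+i+K   [K → i]
i+i+K => i+i+i   [K → i]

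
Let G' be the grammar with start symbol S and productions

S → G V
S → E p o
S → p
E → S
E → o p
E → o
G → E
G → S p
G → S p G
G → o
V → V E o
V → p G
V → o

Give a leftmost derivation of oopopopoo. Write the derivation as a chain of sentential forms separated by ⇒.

S ⇒ GV   [S → G V]
GV ⇒ SpGV   [G → S p G]
SpGV ⇒ EpopGV   [S → E p o]
EpopGV ⇒ SpopGV   [E → S]
SpopGV ⇒ GVpopGV   [S → G V]
GVpopGV ⇒ SpVpopGV   [G → S p]
SpVpopGV ⇒ GVpVpopGV   [S → G V]
GVpVpopGV ⇒ oVpVpopGV   [G → o]
oVpVpopGV ⇒ oopVpopGV   [V → o]
oopVpopGV ⇒ oopopopGV   [V → o]
oopopopGV ⇒ oopopopoV   [G → o]
oopopopoV ⇒ oopopopoo   [V → o]

S ⇒ GV ⇒ SpGV ⇒ EpopGV ⇒ SpopGV ⇒ GVpopGV ⇒ SpVpopGV ⇒ GVpVpopGV ⇒ oVpVpopGV ⇒ oopVpopGV ⇒ oopopopGV ⇒ oopopopoV ⇒ oopopopoo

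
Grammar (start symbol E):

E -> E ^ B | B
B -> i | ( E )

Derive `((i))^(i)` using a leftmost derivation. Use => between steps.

E => E^B => B^B => (E)^B => (B)^B => ((E))^B => ((B))^B => ((i))^B => ((i))^(E) => ((i))^(B) => ((i))^(i)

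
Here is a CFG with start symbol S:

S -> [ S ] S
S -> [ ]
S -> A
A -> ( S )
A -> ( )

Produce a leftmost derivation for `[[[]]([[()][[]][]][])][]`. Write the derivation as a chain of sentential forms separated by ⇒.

S ⇒ [S]S   [S -> [ S ] S]
[S]S ⇒ [[S]S]S   [S -> [ S ] S]
[[S]S]S ⇒ [[[]]S]S   [S -> [ ]]
[[[]]S]S ⇒ [[[]]A]S   [S -> A]
[[[]]A]S ⇒ [[[]](S)]S   [A -> ( S )]
[[[]](S)]S ⇒ [[[]]([S]S)]S   [S -> [ S ] S]
[[[]]([S]S)]S ⇒ [[[]]([[S]S]S)]S   [S -> [ S ] S]
[[[]]([[S]S]S)]S ⇒ [[[]]([[A]S]S)]S   [S -> A]
[[[]]([[A]S]S)]S ⇒ [[[]]([[()]S]S)]S   [A -> ( )]
[[[]]([[()]S]S)]S ⇒ [[[]]([[()][S]S]S)]S   [S -> [ S ] S]
[[[]]([[()][S]S]S)]S ⇒ [[[]]([[()][[]]S]S)]S   [S -> [ ]]
[[[]]([[()][[]]S]S)]S ⇒ [[[]]([[()][[]][]]S)]S   [S -> [ ]]
[[[]]([[()][[]][]]S)]S ⇒ [[[]]([[()][[]][]][])]S   [S -> [ ]]
[[[]]([[()][[]][]][])]S ⇒ [[[]]([[()][[]][]][])][]   [S -> [ ]]

S ⇒ [S]S ⇒ [[S]S]S ⇒ [[[]]S]S ⇒ [[[]]A]S ⇒ [[[]](S)]S ⇒ [[[]]([S]S)]S ⇒ [[[]]([[S]S]S)]S ⇒ [[[]]([[A]S]S)]S ⇒ [[[]]([[()]S]S)]S ⇒ [[[]]([[()][S]S]S)]S ⇒ [[[]]([[()][[]]S]S)]S ⇒ [[[]]([[()][[]][]]S)]S ⇒ [[[]]([[()][[]][]][])]S ⇒ [[[]]([[()][[]][]][])][]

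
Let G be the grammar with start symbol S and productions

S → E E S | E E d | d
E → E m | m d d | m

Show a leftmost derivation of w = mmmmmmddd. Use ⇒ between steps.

S ⇒ EEd   [S → E E d]
EEd ⇒ EmEd   [E → E m]
EmEd ⇒ EmmEd   [E → E m]
EmmEd ⇒ EmmmEd   [E → E m]
EmmmEd ⇒ EmmmmEd   [E → E m]
EmmmmEd ⇒ mmmmmEd   [E → m]
mmmmmEd ⇒ mmmmmmddd   [E → m d d]

S ⇒ EEd ⇒ EmEd ⇒ EmmEd ⇒ EmmmEd ⇒ EmmmmEd ⇒ mmmmmEd ⇒ mmmmmmddd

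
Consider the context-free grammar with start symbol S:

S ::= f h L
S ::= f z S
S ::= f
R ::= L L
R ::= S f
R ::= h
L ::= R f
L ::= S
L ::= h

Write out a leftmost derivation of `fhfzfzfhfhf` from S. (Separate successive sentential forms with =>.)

S => fhL => fhS => fhfzS => fhfzfzS => fhfzfzfhL => fhfzfzfhS => fhfzfzfhfhL => fhfzfzfhfhS => fhfzfzfhfhf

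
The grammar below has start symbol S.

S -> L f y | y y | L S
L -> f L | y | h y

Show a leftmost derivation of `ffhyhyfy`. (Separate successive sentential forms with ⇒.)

S ⇒ LS   [S -> L S]
LS ⇒ fLS   [L -> f L]
fLS ⇒ ffLS   [L -> f L]
ffLS ⇒ ffhyS   [L -> h y]
ffhyS ⇒ ffhyLfy   [S -> L f y]
ffhyLfy ⇒ ffhyhyfy   [L -> h y]

S ⇒ LS ⇒ fLS ⇒ ffLS ⇒ ffhyS ⇒ ffhyLfy ⇒ ffhyhyfy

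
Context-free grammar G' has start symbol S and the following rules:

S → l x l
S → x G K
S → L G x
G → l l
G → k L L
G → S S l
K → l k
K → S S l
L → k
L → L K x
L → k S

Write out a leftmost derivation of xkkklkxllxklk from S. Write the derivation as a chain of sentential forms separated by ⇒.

S ⇒ xGK ⇒ xkLLK ⇒ xkkSLK ⇒ xkkLGxLK ⇒ xkkLKxGxLK ⇒ xkkkKxGxLK ⇒ xkkklkxGxLK ⇒ xkkklkxllxLK ⇒ xkkklkxllxkK ⇒ xkkklkxllxklk

S ⇒ xGK   [S → x G K]
xGK ⇒ xkLLK   [G → k L L]
xkLLK ⇒ xkkSLK   [L → k S]
xkkSLK ⇒ xkkLGxLK   [S → L G x]
xkkLGxLK ⇒ xkkLKxGxLK   [L → L K x]
xkkLKxGxLK ⇒ xkkkKxGxLK   [L → k]
xkkkKxGxLK ⇒ xkkklkxGxLK   [K → l k]
xkkklkxGxLK ⇒ xkkklkxllxLK   [G → l l]
xkkklkxllxLK ⇒ xkkklkxllxkK   [L → k]
xkkklkxllxkK ⇒ xkkklkxllxklk   [K → l k]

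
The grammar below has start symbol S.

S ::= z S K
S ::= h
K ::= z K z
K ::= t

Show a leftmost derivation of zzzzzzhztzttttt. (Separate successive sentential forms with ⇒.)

S ⇒ zSK ⇒ zzSKK ⇒ zzzSKKK ⇒ zzzzSKKKK ⇒ zzzzzSKKKKK ⇒ zzzzzzSKKKKKK ⇒ zzzzzzhKKKKKK ⇒ zzzzzzhzKzKKKKK ⇒ zzzzzzhztzKKKKK ⇒ zzzzzzhztztKKKK ⇒ zzzzzzhztzttKKK ⇒ zzzzzzhztztttKK ⇒ zzzzzzhztzttttK ⇒ zzzzzzhztzttttt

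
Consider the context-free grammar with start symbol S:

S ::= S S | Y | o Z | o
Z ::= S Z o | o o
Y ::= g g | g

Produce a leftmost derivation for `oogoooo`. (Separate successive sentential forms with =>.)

S => oZ => oSZo => ooZo => ooSZoo => ooYZoo => oogZoo => oogoooo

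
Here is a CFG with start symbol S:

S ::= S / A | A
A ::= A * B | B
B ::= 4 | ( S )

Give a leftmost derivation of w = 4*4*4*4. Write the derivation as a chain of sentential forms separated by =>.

S => A => A*B => A*B*B => A*B*B*B => B*B*B*B => 4*B*B*B => 4*4*B*B => 4*4*4*B => 4*4*4*4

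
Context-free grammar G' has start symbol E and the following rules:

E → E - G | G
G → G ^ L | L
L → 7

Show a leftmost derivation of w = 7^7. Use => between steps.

E => G => G^L => L^L => 7^L => 7^7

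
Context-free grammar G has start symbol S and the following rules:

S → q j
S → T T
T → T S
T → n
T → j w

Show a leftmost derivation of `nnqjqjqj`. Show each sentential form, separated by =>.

S => TT => nT => nTS => nTSS => nTSSS => nnSSS => nnqjSS => nnqjqjS => nnqjqjqj

S => TT   [S → T T]
TT => nT   [T → n]
nT => nTS   [T → T S]
nTS => nTSS   [T → T S]
nTSS => nTSSS   [T → T S]
nTSSS => nnSSS   [T → n]
nnSSS => nnqjSS   [S → q j]
nnqjSS => nnqjqjS   [S → q j]
nnqjqjS => nnqjqjqj   [S → q j]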